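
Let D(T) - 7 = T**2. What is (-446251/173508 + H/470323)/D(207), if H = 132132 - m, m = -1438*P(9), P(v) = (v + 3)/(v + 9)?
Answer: -62263271227/1165751813655968 ≈ -5.3410e-5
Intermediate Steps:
P(v) = (3 + v)/(9 + v)
m = -2876/3 (m = -1438*(3 + 9)/(9 + 9) = -1438*12/18 = -719*12/9 = -1438*2/3 = -2876/3 ≈ -958.67)
H = 399272/3 (H = 132132 - 1*(-2876/3) = 132132 + 2876/3 = 399272/3 ≈ 1.3309e+5)
D(T) = 7 + T**2
(-446251/173508 + H/470323)/D(207) = (-446251/173508 + (399272/3)/470323)/(7 + 207**2) = (-446251*1/173508 + (399272/3)*(1/470323))/(7 + 42849) = (-446251/173508 + 399272/1410969)/42856 = -62263271227/27201601028*1/42856 = -62263271227/1165751813655968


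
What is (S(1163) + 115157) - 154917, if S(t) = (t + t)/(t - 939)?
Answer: -4451957/112 ≈ -39750.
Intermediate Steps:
S(t) = 2*t/(-939 + t) (S(t) = (2*t)/(-939 + t) = 2*t/(-939 + t))
(S(1163) + 115157) - 154917 = (2*1163/(-939 + 1163) + 115157) - 154917 = (2*1163/224 + 115157) - 154917 = (2*1163*(1/224) + 115157) - 154917 = (1163/112 + 115157) - 154917 = 12898747/112 - 154917 = -4451957/112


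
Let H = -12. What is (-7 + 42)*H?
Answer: -420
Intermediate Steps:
(-7 + 42)*H = (-7 + 42)*(-12) = 35*(-12) = -420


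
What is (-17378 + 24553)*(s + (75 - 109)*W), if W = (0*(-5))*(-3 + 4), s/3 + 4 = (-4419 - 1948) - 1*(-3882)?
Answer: -53575725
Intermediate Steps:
s = -7467 (s = -12 + 3*((-4419 - 1948) - 1*(-3882)) = -12 + 3*(-6367 + 3882) = -12 + 3*(-2485) = -12 - 7455 = -7467)
W = 0 (W = 0*1 = 0)
(-17378 + 24553)*(s + (75 - 109)*W) = (-17378 + 24553)*(-7467 + (75 - 109)*0) = 7175*(-7467 - 34*0) = 7175*(-7467 + 0) = 7175*(-7467) = -53575725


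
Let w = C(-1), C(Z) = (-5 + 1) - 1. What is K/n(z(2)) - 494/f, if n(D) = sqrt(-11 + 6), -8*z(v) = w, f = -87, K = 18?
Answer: 494/87 - 18*I*sqrt(5)/5 ≈ 5.6782 - 8.0499*I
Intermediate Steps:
C(Z) = -5 (C(Z) = -4 - 1 = -5)
w = -5
z(v) = 5/8 (z(v) = -1/8*(-5) = 5/8)
n(D) = I*sqrt(5) (n(D) = sqrt(-5) = I*sqrt(5))
K/n(z(2)) - 494/f = 18/((I*sqrt(5))) - 494/(-87) = 18*(-I*sqrt(5)/5) - 494*(-1/87) = -18*I*sqrt(5)/5 + 494/87 = 494/87 - 18*I*sqrt(5)/5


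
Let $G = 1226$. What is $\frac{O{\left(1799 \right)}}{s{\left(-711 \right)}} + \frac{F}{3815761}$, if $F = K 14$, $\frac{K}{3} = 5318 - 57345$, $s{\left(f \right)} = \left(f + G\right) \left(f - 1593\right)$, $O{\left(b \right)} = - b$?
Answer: $- \frac{2585928045001}{4527629372160} \approx -0.57114$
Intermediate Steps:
$s{\left(f \right)} = \left(-1593 + f\right) \left(1226 + f\right)$ ($s{\left(f \right)} = \left(f + 1226\right) \left(f - 1593\right) = \left(1226 + f\right) \left(-1593 + f\right) = \left(-1593 + f\right) \left(1226 + f\right)$)
$K = -156081$ ($K = 3 \left(5318 - 57345\right) = 3 \left(-52027\right) = -156081$)
$F = -2185134$ ($F = \left(-156081\right) 14 = -2185134$)
$\frac{O{\left(1799 \right)}}{s{\left(-711 \right)}} + \frac{F}{3815761} = \frac{\left(-1\right) 1799}{-1953018 + \left(-711\right)^{2} - -260937} - \frac{2185134}{3815761} = - \frac{1799}{-1953018 + 505521 + 260937} - \frac{2185134}{3815761} = - \frac{1799}{-1186560} - \frac{2185134}{3815761} = \left(-1799\right) \left(- \frac{1}{1186560}\right) - \frac{2185134}{3815761} = \frac{1799}{1186560} - \frac{2185134}{3815761} = - \frac{2585928045001}{4527629372160}$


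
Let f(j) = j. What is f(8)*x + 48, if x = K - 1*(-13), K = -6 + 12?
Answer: 200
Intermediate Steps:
K = 6
x = 19 (x = 6 - 1*(-13) = 6 + 13 = 19)
f(8)*x + 48 = 8*19 + 48 = 152 + 48 = 200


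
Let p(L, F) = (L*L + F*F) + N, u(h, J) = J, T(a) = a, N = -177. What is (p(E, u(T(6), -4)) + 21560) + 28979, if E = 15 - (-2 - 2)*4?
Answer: 51339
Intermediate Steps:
E = 31 (E = 15 - (-4)*4 = 15 - 1*(-16) = 15 + 16 = 31)
p(L, F) = -177 + F² + L² (p(L, F) = (L*L + F*F) - 177 = (L² + F²) - 177 = (F² + L²) - 177 = -177 + F² + L²)
(p(E, u(T(6), -4)) + 21560) + 28979 = ((-177 + (-4)² + 31²) + 21560) + 28979 = ((-177 + 16 + 961) + 21560) + 28979 = (800 + 21560) + 28979 = 22360 + 28979 = 51339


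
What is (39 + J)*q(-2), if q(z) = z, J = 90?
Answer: -258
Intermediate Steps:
(39 + J)*q(-2) = (39 + 90)*(-2) = 129*(-2) = -258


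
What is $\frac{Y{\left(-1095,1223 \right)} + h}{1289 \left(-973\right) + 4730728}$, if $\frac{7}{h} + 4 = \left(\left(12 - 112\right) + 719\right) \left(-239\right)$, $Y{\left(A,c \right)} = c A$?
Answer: $- \frac{28303674976}{73476482685} \approx -0.38521$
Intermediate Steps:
$Y{\left(A,c \right)} = A c$
$h = - \frac{1}{21135}$ ($h = \frac{7}{-4 + \left(\left(12 - 112\right) + 719\right) \left(-239\right)} = \frac{7}{-4 + \left(-100 + 719\right) \left(-239\right)} = \frac{7}{-4 + 619 \left(-239\right)} = \frac{7}{-4 - 147941} = \frac{7}{-147945} = 7 \left(- \frac{1}{147945}\right) = - \frac{1}{21135} \approx -4.7315 \cdot 10^{-5}$)
$\frac{Y{\left(-1095,1223 \right)} + h}{1289 \left(-973\right) + 4730728} = \frac{\left(-1095\right) 1223 - \frac{1}{21135}}{1289 \left(-973\right) + 4730728} = \frac{-1339185 - \frac{1}{21135}}{-1254197 + 4730728} = - \frac{28303674976}{21135 \cdot 3476531} = \left(- \frac{28303674976}{21135}\right) \frac{1}{3476531} = - \frac{28303674976}{73476482685}$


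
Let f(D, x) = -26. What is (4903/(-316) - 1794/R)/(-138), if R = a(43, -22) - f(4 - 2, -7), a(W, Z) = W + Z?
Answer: 797345/2049576 ≈ 0.38903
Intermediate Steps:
R = 47 (R = (43 - 22) - 1*(-26) = 21 + 26 = 47)
(4903/(-316) - 1794/R)/(-138) = (4903/(-316) - 1794/47)/(-138) = (4903*(-1/316) - 1794*1/47)*(-1/138) = (-4903/316 - 1794/47)*(-1/138) = -797345/14852*(-1/138) = 797345/2049576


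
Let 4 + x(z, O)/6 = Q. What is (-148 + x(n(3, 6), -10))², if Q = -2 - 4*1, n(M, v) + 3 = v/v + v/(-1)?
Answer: 43264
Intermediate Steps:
n(M, v) = -2 - v (n(M, v) = -3 + (v/v + v/(-1)) = -3 + (1 + v*(-1)) = -3 + (1 - v) = -2 - v)
Q = -6 (Q = -2 - 4 = -6)
x(z, O) = -60 (x(z, O) = -24 + 6*(-6) = -24 - 36 = -60)
(-148 + x(n(3, 6), -10))² = (-148 - 60)² = (-208)² = 43264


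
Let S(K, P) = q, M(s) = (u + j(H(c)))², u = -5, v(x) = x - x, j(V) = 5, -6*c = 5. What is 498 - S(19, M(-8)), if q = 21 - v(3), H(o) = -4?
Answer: 477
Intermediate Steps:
c = -⅚ (c = -⅙*5 = -⅚ ≈ -0.83333)
v(x) = 0
q = 21 (q = 21 - 1*0 = 21 + 0 = 21)
M(s) = 0 (M(s) = (-5 + 5)² = 0² = 0)
S(K, P) = 21
498 - S(19, M(-8)) = 498 - 1*21 = 498 - 21 = 477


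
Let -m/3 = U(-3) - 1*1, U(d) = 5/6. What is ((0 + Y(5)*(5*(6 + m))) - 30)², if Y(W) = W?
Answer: 70225/4 ≈ 17556.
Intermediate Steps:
U(d) = ⅚ (U(d) = 5*(⅙) = ⅚)
m = ½ (m = -3*(⅚ - 1*1) = -3*(⅚ - 1) = -3*(-⅙) = ½ ≈ 0.50000)
((0 + Y(5)*(5*(6 + m))) - 30)² = ((0 + 5*(5*(6 + ½))) - 30)² = ((0 + 5*(5*(13/2))) - 30)² = ((0 + 5*(65/2)) - 30)² = ((0 + 325/2) - 30)² = (325/2 - 30)² = (265/2)² = 70225/4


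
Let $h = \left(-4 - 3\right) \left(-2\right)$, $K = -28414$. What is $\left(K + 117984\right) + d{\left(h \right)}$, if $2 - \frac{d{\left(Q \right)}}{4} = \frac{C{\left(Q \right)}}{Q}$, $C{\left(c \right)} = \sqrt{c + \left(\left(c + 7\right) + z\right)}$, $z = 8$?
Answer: $89578 - \frac{2 \sqrt{43}}{7} \approx 89576.0$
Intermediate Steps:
$h = 14$ ($h = \left(-7\right) \left(-2\right) = 14$)
$C{\left(c \right)} = \sqrt{15 + 2 c}$ ($C{\left(c \right)} = \sqrt{c + \left(\left(c + 7\right) + 8\right)} = \sqrt{c + \left(\left(7 + c\right) + 8\right)} = \sqrt{c + \left(15 + c\right)} = \sqrt{15 + 2 c}$)
$d{\left(Q \right)} = 8 - \frac{4 \sqrt{15 + 2 Q}}{Q}$ ($d{\left(Q \right)} = 8 - 4 \frac{\sqrt{15 + 2 Q}}{Q} = 8 - \frac{4 \sqrt{15 + 2 Q}}{Q}$)
$\left(K + 117984\right) + d{\left(h \right)} = \left(-28414 + 117984\right) + \left(8 - \frac{4 \sqrt{15 + 2 \cdot 14}}{14}\right) = 89570 + \left(8 - \frac{2 \sqrt{15 + 28}}{7}\right) = 89570 + \left(8 - \frac{2 \sqrt{43}}{7}\right) = 89578 - \frac{2 \sqrt{43}}{7}$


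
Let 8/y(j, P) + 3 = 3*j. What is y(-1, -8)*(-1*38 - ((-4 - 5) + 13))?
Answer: 56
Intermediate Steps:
y(j, P) = 8/(-3 + 3*j)
y(-1, -8)*(-1*38 - ((-4 - 5) + 13)) = (8/(3*(-1 - 1)))*(-1*38 - ((-4 - 5) + 13)) = ((8/3)/(-2))*(-38 - (-9 + 13)) = ((8/3)*(-½))*(-38 - 1*4) = -4*(-38 - 4)/3 = -4/3*(-42) = 56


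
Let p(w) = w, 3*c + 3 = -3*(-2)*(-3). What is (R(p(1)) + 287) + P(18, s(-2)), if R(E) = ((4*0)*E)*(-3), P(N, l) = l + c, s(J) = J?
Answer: 278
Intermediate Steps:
c = -7 (c = -1 + (-3*(-2)*(-3))/3 = -1 + (6*(-3))/3 = -1 + (1/3)*(-18) = -1 - 6 = -7)
P(N, l) = -7 + l (P(N, l) = l - 7 = -7 + l)
R(E) = 0 (R(E) = (0*E)*(-3) = 0*(-3) = 0)
(R(p(1)) + 287) + P(18, s(-2)) = (0 + 287) + (-7 - 2) = 287 - 9 = 278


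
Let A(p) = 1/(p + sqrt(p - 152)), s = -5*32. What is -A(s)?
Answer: 20/3239 + I*sqrt(78)/12956 ≈ 0.0061747 + 0.00068167*I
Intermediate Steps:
s = -160
A(p) = 1/(p + sqrt(-152 + p))
-A(s) = -1/(-160 + sqrt(-152 - 160)) = -1/(-160 + sqrt(-312)) = -1/(-160 + 2*I*sqrt(78))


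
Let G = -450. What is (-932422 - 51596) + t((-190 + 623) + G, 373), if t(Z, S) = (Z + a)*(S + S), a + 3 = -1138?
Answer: -1847886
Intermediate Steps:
a = -1141 (a = -3 - 1138 = -1141)
t(Z, S) = 2*S*(-1141 + Z) (t(Z, S) = (Z - 1141)*(S + S) = (-1141 + Z)*(2*S) = 2*S*(-1141 + Z))
(-932422 - 51596) + t((-190 + 623) + G, 373) = (-932422 - 51596) + 2*373*(-1141 + ((-190 + 623) - 450)) = -984018 + 2*373*(-1141 + (433 - 450)) = -984018 + 2*373*(-1141 - 17) = -984018 + 2*373*(-1158) = -984018 - 863868 = -1847886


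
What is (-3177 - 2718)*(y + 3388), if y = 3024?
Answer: -37798740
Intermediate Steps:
(-3177 - 2718)*(y + 3388) = (-3177 - 2718)*(3024 + 3388) = -5895*6412 = -37798740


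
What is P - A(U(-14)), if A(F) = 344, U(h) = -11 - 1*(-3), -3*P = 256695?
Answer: -85909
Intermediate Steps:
P = -85565 (P = -1/3*256695 = -85565)
U(h) = -8 (U(h) = -11 + 3 = -8)
P - A(U(-14)) = -85565 - 1*344 = -85565 - 344 = -85909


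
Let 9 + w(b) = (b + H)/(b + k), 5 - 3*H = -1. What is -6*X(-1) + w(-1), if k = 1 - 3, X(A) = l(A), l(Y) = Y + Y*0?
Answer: -10/3 ≈ -3.3333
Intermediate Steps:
H = 2 (H = 5/3 - 1/3*(-1) = 5/3 + 1/3 = 2)
l(Y) = Y (l(Y) = Y + 0 = Y)
X(A) = A
k = -2
w(b) = -9 + (2 + b)/(-2 + b) (w(b) = -9 + (b + 2)/(b - 2) = -9 + (2 + b)/(-2 + b))
-6*X(-1) + w(-1) = -6*(-1) + 4*(5 - 2*(-1))/(-2 - 1) = 6 + 4*(5 + 2)/(-3) = 6 + 4*(-1/3)*7 = 6 - 28/3 = -10/3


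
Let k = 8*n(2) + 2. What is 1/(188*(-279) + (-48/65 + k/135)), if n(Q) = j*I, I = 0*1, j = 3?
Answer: -351/18410906 ≈ -1.9065e-5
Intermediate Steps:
I = 0
n(Q) = 0 (n(Q) = 3*0 = 0)
k = 2 (k = 8*0 + 2 = 0 + 2 = 2)
1/(188*(-279) + (-48/65 + k/135)) = 1/(188*(-279) + (-48/65 + 2/135)) = 1/(-52452 + (-48*1/65 + 2*(1/135))) = 1/(-52452 + (-48/65 + 2/135)) = 1/(-52452 - 254/351) = 1/(-18410906/351) = -351/18410906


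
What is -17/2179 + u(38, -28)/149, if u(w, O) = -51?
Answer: -113662/324671 ≈ -0.35008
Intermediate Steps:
-17/2179 + u(38, -28)/149 = -17/2179 - 51/149 = -113662/324671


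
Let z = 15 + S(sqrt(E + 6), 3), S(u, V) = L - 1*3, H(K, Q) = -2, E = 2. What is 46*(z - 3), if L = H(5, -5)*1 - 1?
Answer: 276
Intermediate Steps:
L = -3 (L = -2*1 - 1 = -2 - 1 = -3)
S(u, V) = -6 (S(u, V) = -3 - 1*3 = -3 - 3 = -6)
z = 9 (z = 15 - 6 = 9)
46*(z - 3) = 46*(9 - 3) = 46*6 = 276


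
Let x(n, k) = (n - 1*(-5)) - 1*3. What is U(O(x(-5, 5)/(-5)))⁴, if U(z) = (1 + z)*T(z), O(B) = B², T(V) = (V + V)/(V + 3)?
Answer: 6765201/937890625 ≈ 0.0072132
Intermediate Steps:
x(n, k) = 2 + n (x(n, k) = (n + 5) - 3 = (5 + n) - 3 = 2 + n)
T(V) = 2*V/(3 + V) (T(V) = (2*V)/(3 + V) = 2*V/(3 + V))
U(z) = 2*z*(1 + z)/(3 + z) (U(z) = (1 + z)*(2*z/(3 + z)) = 2*z*(1 + z)/(3 + z))
U(O(x(-5, 5)/(-5)))⁴ = (2*((2 - 5)/(-5))²*(1 + ((2 - 5)/(-5))²)/(3 + ((2 - 5)/(-5))²))⁴ = (2*(-3*(-⅕))²*(1 + (-3*(-⅕))²)/(3 + (-3*(-⅕))²))⁴ = (2*(⅗)²*(1 + (⅗)²)/(3 + (⅗)²))⁴ = (2*(9/25)*(1 + 9/25)/(3 + 9/25))⁴ = (2*(9/25)*(34/25)/(84/25))⁴ = (2*(9/25)*(25/84)*(34/25))⁴ = (51/175)⁴ = 6765201/937890625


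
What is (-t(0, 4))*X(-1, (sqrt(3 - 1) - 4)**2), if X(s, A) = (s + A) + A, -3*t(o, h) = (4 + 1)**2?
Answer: 875/3 - 400*sqrt(2)/3 ≈ 103.10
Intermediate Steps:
t(o, h) = -25/3 (t(o, h) = -(4 + 1)**2/3 = -1/3*5**2 = -1/3*25 = -25/3)
X(s, A) = s + 2*A (X(s, A) = (A + s) + A = s + 2*A)
(-t(0, 4))*X(-1, (sqrt(3 - 1) - 4)**2) = (-1*(-25/3))*(-1 + 2*(sqrt(3 - 1) - 4)**2) = 25*(-1 + 2*(sqrt(2) - 4)**2)/3 = 25*(-1 + 2*(-4 + sqrt(2))**2)/3 = -25/3 + 50*(-4 + sqrt(2))**2/3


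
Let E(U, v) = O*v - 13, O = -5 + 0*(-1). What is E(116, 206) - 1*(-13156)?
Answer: 12113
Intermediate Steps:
O = -5 (O = -5 + 0 = -5)
E(U, v) = -13 - 5*v (E(U, v) = -5*v - 13 = -13 - 5*v)
E(116, 206) - 1*(-13156) = (-13 - 5*206) - 1*(-13156) = (-13 - 1030) + 13156 = -1043 + 13156 = 12113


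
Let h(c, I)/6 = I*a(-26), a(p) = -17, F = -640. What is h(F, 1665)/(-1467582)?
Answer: 28305/244597 ≈ 0.11572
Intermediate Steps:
h(c, I) = -102*I (h(c, I) = 6*(I*(-17)) = 6*(-17*I) = -102*I)
h(F, 1665)/(-1467582) = -102*1665/(-1467582) = -169830*(-1/1467582) = 28305/244597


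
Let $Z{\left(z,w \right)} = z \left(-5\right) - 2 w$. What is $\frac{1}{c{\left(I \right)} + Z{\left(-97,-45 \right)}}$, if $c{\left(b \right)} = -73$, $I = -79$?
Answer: $\frac{1}{502} \approx 0.001992$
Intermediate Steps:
$Z{\left(z,w \right)} = - 5 z - 2 w$
$\frac{1}{c{\left(I \right)} + Z{\left(-97,-45 \right)}} = \frac{1}{-73 - -575} = \frac{1}{-73 + \left(485 + 90\right)} = \frac{1}{-73 + 575} = \frac{1}{502}$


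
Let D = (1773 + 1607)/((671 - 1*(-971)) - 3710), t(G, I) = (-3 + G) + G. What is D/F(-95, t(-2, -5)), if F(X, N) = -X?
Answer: -169/9823 ≈ -0.017205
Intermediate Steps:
t(G, I) = -3 + 2*G
D = -845/517 (D = 3380/((671 + 971) - 3710) = 3380/(1642 - 3710) = 3380/(-2068) = 3380*(-1/2068) = -845/517 ≈ -1.6344)
D/F(-95, t(-2, -5)) = -845/(517*((-1*(-95)))) = -845/517/95 = -845/517*1/95 = -169/9823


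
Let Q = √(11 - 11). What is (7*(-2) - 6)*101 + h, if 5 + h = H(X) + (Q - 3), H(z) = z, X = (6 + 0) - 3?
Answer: -2025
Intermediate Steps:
Q = 0 (Q = √0 = 0)
X = 3 (X = 6 - 3 = 3)
h = -5 (h = -5 + (3 + (0 - 3)) = -5 + (3 - 3) = -5 + 0 = -5)
(7*(-2) - 6)*101 + h = (7*(-2) - 6)*101 - 5 = (-14 - 6)*101 - 5 = -20*101 - 5 = -2020 - 5 = -2025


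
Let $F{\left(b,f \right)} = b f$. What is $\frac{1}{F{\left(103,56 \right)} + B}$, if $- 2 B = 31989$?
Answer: $- \frac{2}{20453} \approx -9.7785 \cdot 10^{-5}$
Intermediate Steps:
$B = - \frac{31989}{2}$ ($B = \left(- \frac{1}{2}\right) 31989 = - \frac{31989}{2} \approx -15995.0$)
$\frac{1}{F{\left(103,56 \right)} + B} = \frac{1}{103 \cdot 56 - \frac{31989}{2}} = \frac{1}{5768 - \frac{31989}{2}} = \frac{1}{- \frac{20453}{2}} = - \frac{2}{20453}$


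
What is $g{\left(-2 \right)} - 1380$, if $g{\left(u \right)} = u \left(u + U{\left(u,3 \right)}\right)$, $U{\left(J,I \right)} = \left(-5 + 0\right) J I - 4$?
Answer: $-1428$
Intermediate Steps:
$U{\left(J,I \right)} = -4 - 5 I J$ ($U{\left(J,I \right)} = - 5 J I - 4 = - 5 I J - 4 = -4 - 5 I J$)
$g{\left(u \right)} = u \left(-4 - 14 u\right)$ ($g{\left(u \right)} = u \left(u - \left(4 + 15 u\right)\right) = u \left(-4 - 14 u\right)$)
$g{\left(-2 \right)} - 1380 = \left(-2\right) \left(-2\right) \left(2 + 7 \left(-2\right)\right) - 1380 = \left(-2\right) \left(-2\right) \left(2 - 14\right) - 1380 = \left(-2\right) \left(-2\right) \left(-12\right) - 1380 = -48 - 1380 = -1428$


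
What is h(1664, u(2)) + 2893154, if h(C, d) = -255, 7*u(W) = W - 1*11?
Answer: 2892899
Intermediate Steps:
u(W) = -11/7 + W/7 (u(W) = (W - 1*11)/7 = (W - 11)/7 = (-11 + W)/7 = -11/7 + W/7)
h(1664, u(2)) + 2893154 = -255 + 2893154 = 2892899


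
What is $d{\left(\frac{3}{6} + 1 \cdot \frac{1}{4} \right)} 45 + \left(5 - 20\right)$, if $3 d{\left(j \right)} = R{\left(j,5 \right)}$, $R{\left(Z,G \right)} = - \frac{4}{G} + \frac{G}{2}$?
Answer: $\frac{21}{2} \approx 10.5$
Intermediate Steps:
$R{\left(Z,G \right)} = \frac{G}{2} - \frac{4}{G}$ ($R{\left(Z,G \right)} = - \frac{4}{G} + G \frac{1}{2} = - \frac{4}{G} + \frac{G}{2} = \frac{G}{2} - \frac{4}{G}$)
$d{\left(j \right)} = \frac{17}{30}$ ($d{\left(j \right)} = \frac{\frac{1}{2} \cdot 5 - \frac{4}{5}}{3} = \frac{\frac{5}{2} - \frac{4}{5}}{3} = \frac{1}{3} \cdot \frac{17}{10} = \frac{17}{30}$)
$d{\left(\frac{3}{6} + 1 \cdot \frac{1}{4} \right)} 45 + \left(5 - 20\right) = \frac{17}{30} \cdot 45 + \left(5 - 20\right) = \frac{51}{2} + \left(5 - 20\right) = \frac{51}{2} - 15 = \frac{21}{2}$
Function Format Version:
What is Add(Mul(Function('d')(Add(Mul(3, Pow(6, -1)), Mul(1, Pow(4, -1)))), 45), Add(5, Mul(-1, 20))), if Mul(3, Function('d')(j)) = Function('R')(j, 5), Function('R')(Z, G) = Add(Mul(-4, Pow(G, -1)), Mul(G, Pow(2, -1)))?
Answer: Rational(21, 2) ≈ 10.500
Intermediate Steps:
Function('R')(Z, G) = Add(Mul(Rational(1, 2), G), Mul(-4, Pow(G, -1))) (Function('R')(Z, G) = Add(Mul(-4, Pow(G, -1)), Mul(G, Rational(1, 2))) = Add(Mul(-4, Pow(G, -1)), Mul(Rational(1, 2), G)) = Add(Mul(Rational(1, 2), G), Mul(-4, Pow(G, -1))))
Function('d')(j) = Rational(17, 30) (Function('d')(j) = Mul(Rational(1, 3), Add(Mul(Rational(1, 2), 5), Mul(-4, Pow(5, -1)))) = Mul(Rational(1, 3), Add(Rational(5, 2), Mul(-4, Rational(1, 5)))) = Mul(Rational(1, 3), Add(Rational(5, 2), Rational(-4, 5))) = Mul(Rational(1, 3), Rational(17, 10)) = Rational(17, 30))
Add(Mul(Function('d')(Add(Mul(3, Pow(6, -1)), Mul(1, Pow(4, -1)))), 45), Add(5, Mul(-1, 20))) = Add(Mul(Rational(17, 30), 45), Add(5, Mul(-1, 20))) = Add(Rational(51, 2), Add(5, -20)) = Add(Rational(51, 2), -15) = Rational(21, 2)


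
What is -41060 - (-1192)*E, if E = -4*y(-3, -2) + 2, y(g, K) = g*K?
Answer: -67284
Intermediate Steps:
y(g, K) = K*g
E = -22 (E = -(-8)*(-3) + 2 = -4*6 + 2 = -24 + 2 = -22)
-41060 - (-1192)*E = -41060 - (-1192)*(-22) = -41060 - 1*26224 = -41060 - 26224 = -67284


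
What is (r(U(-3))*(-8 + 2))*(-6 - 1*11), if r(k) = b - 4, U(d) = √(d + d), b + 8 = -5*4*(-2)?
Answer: 2856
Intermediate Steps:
b = 32 (b = -8 - 5*4*(-2) = -8 - 20*(-2) = -8 + 40 = 32)
U(d) = √2*√d (U(d) = √(2*d) = √2*√d)
r(k) = 28 (r(k) = 32 - 4 = 28)
(r(U(-3))*(-8 + 2))*(-6 - 1*11) = (28*(-8 + 2))*(-6 - 1*11) = (28*(-6))*(-6 - 11) = -168*(-17) = 2856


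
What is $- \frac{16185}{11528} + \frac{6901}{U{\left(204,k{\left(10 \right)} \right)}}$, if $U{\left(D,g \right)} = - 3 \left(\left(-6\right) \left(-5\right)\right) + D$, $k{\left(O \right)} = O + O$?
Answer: $\frac{38854819}{657096} \approx 59.131$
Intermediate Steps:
$k{\left(O \right)} = 2 O$
$U{\left(D,g \right)} = -90 + D$ ($U{\left(D,g \right)} = \left(-3\right) 30 + D = -90 + D$)
$- \frac{16185}{11528} + \frac{6901}{U{\left(204,k{\left(10 \right)} \right)}} = - \frac{16185}{11528} + \frac{6901}{-90 + 204} = \left(-16185\right) \frac{1}{11528} + \frac{6901}{114} = - \frac{16185}{11528} + 6901 \cdot \frac{1}{114} = - \frac{16185}{11528} + \frac{6901}{114} = \frac{38854819}{657096}$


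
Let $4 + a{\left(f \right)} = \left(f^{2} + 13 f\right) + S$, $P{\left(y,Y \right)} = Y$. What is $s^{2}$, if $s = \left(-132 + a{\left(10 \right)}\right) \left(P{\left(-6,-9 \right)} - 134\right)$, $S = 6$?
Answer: $204490000$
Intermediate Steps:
$a{\left(f \right)} = 2 + f^{2} + 13 f$ ($a{\left(f \right)} = -4 + \left(\left(f^{2} + 13 f\right) + 6\right) = -4 + \left(6 + f^{2} + 13 f\right) = 2 + f^{2} + 13 f$)
$s = -14300$ ($s = \left(-132 + \left(2 + 10^{2} + 13 \cdot 10\right)\right) \left(-9 - 134\right) = \left(-132 + \left(2 + 100 + 130\right)\right) \left(-143\right) = \left(-132 + 232\right) \left(-143\right) = 100 \left(-143\right) = -14300$)
$s^{2} = \left(-14300\right)^{2} = 204490000$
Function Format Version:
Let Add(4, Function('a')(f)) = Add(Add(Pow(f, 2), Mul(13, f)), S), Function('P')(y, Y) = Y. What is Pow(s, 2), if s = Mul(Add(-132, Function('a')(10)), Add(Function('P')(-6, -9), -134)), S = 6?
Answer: 204490000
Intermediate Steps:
Function('a')(f) = Add(2, Pow(f, 2), Mul(13, f)) (Function('a')(f) = Add(-4, Add(Add(Pow(f, 2), Mul(13, f)), 6)) = Add(-4, Add(6, Pow(f, 2), Mul(13, f))) = Add(2, Pow(f, 2), Mul(13, f)))
s = -14300 (s = Mul(Add(-132, Add(2, Pow(10, 2), Mul(13, 10))), Add(-9, -134)) = Mul(Add(-132, Add(2, 100, 130)), -143) = Mul(Add(-132, 232), -143) = Mul(100, -143) = -14300)
Pow(s, 2) = Pow(-14300, 2) = 204490000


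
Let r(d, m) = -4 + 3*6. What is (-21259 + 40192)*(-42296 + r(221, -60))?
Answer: -800525106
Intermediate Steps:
r(d, m) = 14 (r(d, m) = -4 + 18 = 14)
(-21259 + 40192)*(-42296 + r(221, -60)) = (-21259 + 40192)*(-42296 + 14) = 18933*(-42282) = -800525106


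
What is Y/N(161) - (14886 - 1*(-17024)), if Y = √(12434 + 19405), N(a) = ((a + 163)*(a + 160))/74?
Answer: -31910 + 37*√31839/52002 ≈ -31910.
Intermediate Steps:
N(a) = (160 + a)*(163 + a)/74 (N(a) = ((163 + a)*(160 + a))*(1/74) = ((160 + a)*(163 + a))*(1/74) = (160 + a)*(163 + a)/74)
Y = √31839 ≈ 178.43
Y/N(161) - (14886 - 1*(-17024)) = √31839/(13040/37 + (1/74)*161² + (323/74)*161) - (14886 - 1*(-17024)) = √31839/(13040/37 + (1/74)*25921 + 52003/74) - (14886 + 17024) = √31839/(13040/37 + 25921/74 + 52003/74) - 1*31910 = √31839/(52002/37) - 31910 = √31839*(37/52002) - 31910 = 37*√31839/52002 - 31910 = -31910 + 37*√31839/52002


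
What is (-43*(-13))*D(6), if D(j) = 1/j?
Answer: 559/6 ≈ 93.167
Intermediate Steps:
(-43*(-13))*D(6) = -43*(-13)/6 = 559*(⅙) = 559/6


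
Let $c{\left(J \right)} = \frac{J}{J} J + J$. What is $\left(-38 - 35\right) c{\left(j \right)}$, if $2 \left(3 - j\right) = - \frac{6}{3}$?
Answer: $-584$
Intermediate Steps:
$j = 4$ ($j = 3 - \frac{\left(-6\right) \frac{1}{3}}{2} = 3 - -1 = 3 + 1 = 4$)
$c{\left(J \right)} = 2 J$ ($c{\left(J \right)} = 1 J + J = J + J = 2 J$)
$\left(-38 - 35\right) c{\left(j \right)} = \left(-38 - 35\right) 2 \cdot 4 = \left(-73\right) 8 = -584$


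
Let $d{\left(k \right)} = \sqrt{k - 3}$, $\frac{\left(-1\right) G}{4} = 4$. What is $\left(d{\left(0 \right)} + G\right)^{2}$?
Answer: $\left(16 - i \sqrt{3}\right)^{2} \approx 253.0 - 55.426 i$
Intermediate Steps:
$G = -16$ ($G = \left(-4\right) 4 = -16$)
$d{\left(k \right)} = \sqrt{-3 + k}$
$\left(d{\left(0 \right)} + G\right)^{2} = \left(\sqrt{-3 + 0} - 16\right)^{2} = \left(\sqrt{-3} - 16\right)^{2} = \left(i \sqrt{3} - 16\right)^{2} = \left(-16 + i \sqrt{3}\right)^{2}$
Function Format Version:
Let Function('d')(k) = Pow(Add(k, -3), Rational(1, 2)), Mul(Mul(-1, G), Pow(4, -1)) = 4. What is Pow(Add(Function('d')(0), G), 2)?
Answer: Pow(Add(16, Mul(-1, I, Pow(3, Rational(1, 2)))), 2) ≈ Add(253.00, Mul(-55.426, I))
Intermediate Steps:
G = -16 (G = Mul(-4, 4) = -16)
Function('d')(k) = Pow(Add(-3, k), Rational(1, 2))
Pow(Add(Function('d')(0), G), 2) = Pow(Add(Pow(Add(-3, 0), Rational(1, 2)), -16), 2) = Pow(Add(Pow(-3, Rational(1, 2)), -16), 2) = Pow(Add(Mul(I, Pow(3, Rational(1, 2))), -16), 2) = Pow(Add(-16, Mul(I, Pow(3, Rational(1, 2)))), 2)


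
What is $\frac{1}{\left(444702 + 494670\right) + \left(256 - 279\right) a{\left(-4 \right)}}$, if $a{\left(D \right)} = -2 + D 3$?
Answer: $\frac{1}{939694} \approx 1.0642 \cdot 10^{-6}$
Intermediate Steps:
$a{\left(D \right)} = -2 + 3 D$
$\frac{1}{\left(444702 + 494670\right) + \left(256 - 279\right) a{\left(-4 \right)}} = \frac{1}{\left(444702 + 494670\right) + \left(256 - 279\right) \left(-2 + 3 \left(-4\right)\right)} = \frac{1}{939372 - 23 \left(-2 - 12\right)} = \frac{1}{939372 - -322} = \frac{1}{939372 + 322} = \frac{1}{939694}$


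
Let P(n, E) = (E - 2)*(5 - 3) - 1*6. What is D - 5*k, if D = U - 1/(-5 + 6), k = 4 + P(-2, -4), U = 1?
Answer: 70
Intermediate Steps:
P(n, E) = -10 + 2*E (P(n, E) = (-2 + E)*2 - 6 = (-4 + 2*E) - 6 = -10 + 2*E)
k = -14 (k = 4 + (-10 + 2*(-4)) = 4 + (-10 - 8) = 4 - 18 = -14)
D = 0 (D = 1 - 1/(-5 + 6) = 1 - 1/1 = 1 - 1*1 = 1 - 1 = 0)
D - 5*k = 0 - 5*(-14) = 0 + 70 = 70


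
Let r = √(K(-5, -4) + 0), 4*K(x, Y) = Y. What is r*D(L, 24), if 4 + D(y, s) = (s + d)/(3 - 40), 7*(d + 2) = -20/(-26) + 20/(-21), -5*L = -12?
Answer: -324820*I/70707 ≈ -4.5939*I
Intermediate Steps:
L = 12/5 (L = -⅕*(-12) = 12/5 ≈ 2.4000)
K(x, Y) = Y/4
d = -3872/1911 (d = -2 + (-20/(-26) + 20/(-21))/7 = -2 + (-20*(-1/26) + 20*(-1/21))/7 = -2 + (10/13 - 20/21)/7 = -2 + (⅐)*(-50/273) = -2 - 50/1911 = -3872/1911 ≈ -2.0262)
r = I (r = √((¼)*(-4) + 0) = √(-1 + 0) = √(-1) = I ≈ 1.0*I)
D(y, s) = -278956/70707 - s/37 (D(y, s) = -4 + (s - 3872/1911)/(3 - 40) = -4 + (-3872/1911 + s)/(-37) = -4 + (-3872/1911 + s)*(-1/37) = -4 + (3872/70707 - s/37) = -278956/70707 - s/37)
r*D(L, 24) = I*(-278956/70707 - 1/37*24) = I*(-278956/70707 - 24/37) = I*(-324820/70707) = -324820*I/70707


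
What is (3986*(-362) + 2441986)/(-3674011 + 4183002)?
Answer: 142722/72713 ≈ 1.9628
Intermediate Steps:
(3986*(-362) + 2441986)/(-3674011 + 4183002) = (-1442932 + 2441986)/508991 = 999054*(1/508991) = 142722/72713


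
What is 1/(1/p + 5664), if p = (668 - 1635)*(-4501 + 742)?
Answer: 3634953/20588373793 ≈ 0.00017655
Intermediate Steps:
p = 3634953 (p = -967*(-3759) = 3634953)
1/(1/p + 5664) = 1/(1/3634953 + 5664) = 1/(20588373793/3634953) = 3634953/20588373793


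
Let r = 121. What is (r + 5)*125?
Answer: 15750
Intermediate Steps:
(r + 5)*125 = (121 + 5)*125 = 126*125 = 15750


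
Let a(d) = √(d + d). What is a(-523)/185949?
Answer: I*√1046/185949 ≈ 0.00017393*I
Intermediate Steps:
a(d) = √2*√d (a(d) = √(2*d) = √2*√d)
a(-523)/185949 = (√2*√(-523))/185949 = (√2*(I*√523))*(1/185949) = (I*√1046)*(1/185949) = I*√1046/185949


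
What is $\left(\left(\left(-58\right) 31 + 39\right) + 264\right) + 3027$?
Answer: $1532$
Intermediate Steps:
$\left(\left(\left(-58\right) 31 + 39\right) + 264\right) + 3027 = \left(\left(-1798 + 39\right) + 264\right) + 3027 = \left(-1759 + 264\right) + 3027 = -1495 + 3027 = 1532$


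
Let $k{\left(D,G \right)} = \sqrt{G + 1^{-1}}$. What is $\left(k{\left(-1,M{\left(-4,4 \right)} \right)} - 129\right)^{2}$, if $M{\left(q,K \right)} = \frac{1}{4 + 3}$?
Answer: $\frac{116495}{7} - \frac{516 \sqrt{14}}{7} \approx 16366.0$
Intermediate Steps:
$M{\left(q,K \right)} = \frac{1}{7}$
$k{\left(D,G \right)} = \sqrt{1 + G}$ ($k{\left(D,G \right)} = \sqrt{G + 1} = \sqrt{1 + G}$)
$\left(k{\left(-1,M{\left(-4,4 \right)} \right)} - 129\right)^{2} = \left(\sqrt{1 + \frac{1}{7}} - 129\right)^{2} = \left(\sqrt{\frac{8}{7}} - 129\right)^{2} = \left(\frac{2 \sqrt{14}}{7} - 129\right)^{2} = \left(-129 + \frac{2 \sqrt{14}}{7}\right)^{2}$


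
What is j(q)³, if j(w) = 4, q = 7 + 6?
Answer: 64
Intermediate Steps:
q = 13
j(q)³ = 4³ = 64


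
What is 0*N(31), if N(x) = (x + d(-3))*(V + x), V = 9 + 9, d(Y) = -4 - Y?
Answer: 0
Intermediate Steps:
V = 18
N(x) = (-1 + x)*(18 + x) (N(x) = (x + (-4 - 1*(-3)))*(18 + x) = (x + (-4 + 3))*(18 + x) = (x - 1)*(18 + x) = (-1 + x)*(18 + x))
0*N(31) = 0*(-18 + 31² + 17*31) = 0*(-18 + 961 + 527) = 0*1470 = 0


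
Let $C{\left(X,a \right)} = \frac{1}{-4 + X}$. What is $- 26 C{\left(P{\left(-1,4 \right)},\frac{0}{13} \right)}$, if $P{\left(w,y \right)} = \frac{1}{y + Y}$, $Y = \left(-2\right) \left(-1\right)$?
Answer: $\frac{156}{23} \approx 6.7826$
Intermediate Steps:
$Y = 2$
$P{\left(w,y \right)} = \frac{1}{2 + y}$ ($P{\left(w,y \right)} = \frac{1}{y + 2} = \frac{1}{2 + y}$)
$- 26 C{\left(P{\left(-1,4 \right)},\frac{0}{13} \right)} = - \frac{26}{-4 + \frac{1}{2 + 4}} = - \frac{26}{-4 + \frac{1}{6}} = - \frac{26}{- \frac{23}{6}} = \left(-26\right) \left(- \frac{6}{23}\right) = \frac{156}{23}$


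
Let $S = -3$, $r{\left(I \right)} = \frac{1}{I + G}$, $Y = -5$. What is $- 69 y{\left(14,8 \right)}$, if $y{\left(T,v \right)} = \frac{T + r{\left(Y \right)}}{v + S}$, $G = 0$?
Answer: $- \frac{4761}{25} \approx -190.44$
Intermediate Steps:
$r{\left(I \right)} = \frac{1}{I}$ ($r{\left(I \right)} = \frac{1}{I + 0} = \frac{1}{I}$)
$y{\left(T,v \right)} = \frac{- \frac{1}{5} + T}{-3 + v}$ ($y{\left(T,v \right)} = \frac{T + \frac{1}{-5}}{v - 3} = \frac{T - \frac{1}{5}}{-3 + v} = \frac{- \frac{1}{5} + T}{-3 + v}$)
$- 69 y{\left(14,8 \right)} = - 69 \frac{- \frac{1}{5} + 14}{-3 + 8} = - 69 \cdot \frac{1}{5} \cdot \frac{69}{5} = \left(-69\right) \frac{69}{25} = - \frac{4761}{25}$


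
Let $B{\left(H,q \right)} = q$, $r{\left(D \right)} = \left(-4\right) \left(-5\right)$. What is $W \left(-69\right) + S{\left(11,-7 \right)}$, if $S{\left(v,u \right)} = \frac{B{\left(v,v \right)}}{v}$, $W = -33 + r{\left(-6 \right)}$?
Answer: $898$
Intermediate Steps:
$r{\left(D \right)} = 20$
$W = -13$ ($W = -33 + 20 = -13$)
$S{\left(v,u \right)} = 1$ ($S{\left(v,u \right)} = \frac{v}{v} = 1$)
$W \left(-69\right) + S{\left(11,-7 \right)} = \left(-13\right) \left(-69\right) + 1 = 897 + 1 = 898$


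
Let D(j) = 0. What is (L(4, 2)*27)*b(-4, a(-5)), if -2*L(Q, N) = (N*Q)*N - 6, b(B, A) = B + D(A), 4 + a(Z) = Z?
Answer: 540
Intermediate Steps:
a(Z) = -4 + Z
b(B, A) = B (b(B, A) = B + 0 = B)
L(Q, N) = 3 - Q*N²/2 (L(Q, N) = -((N*Q)*N - 6)/2 = -(Q*N² - 6)/2 = -(-6 + Q*N²)/2 = 3 - Q*N²/2)
(L(4, 2)*27)*b(-4, a(-5)) = ((3 - ½*4*2²)*27)*(-4) = ((3 - ½*4*4)*27)*(-4) = ((3 - 8)*27)*(-4) = -5*27*(-4) = -135*(-4) = 540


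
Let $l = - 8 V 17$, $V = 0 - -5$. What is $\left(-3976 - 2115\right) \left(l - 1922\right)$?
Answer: $15848782$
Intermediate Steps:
$V = 5$ ($V = 0 + 5 = 5$)
$l = -680$ ($l = \left(-8\right) 5 \cdot 17 = \left(-40\right) 17 = -680$)
$\left(-3976 - 2115\right) \left(l - 1922\right) = \left(-3976 - 2115\right) \left(-680 - 1922\right) = \left(-6091\right) \left(-2602\right) = 15848782$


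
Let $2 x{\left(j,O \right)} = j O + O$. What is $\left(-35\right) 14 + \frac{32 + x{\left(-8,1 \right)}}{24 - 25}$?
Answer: $- \frac{1037}{2} \approx -518.5$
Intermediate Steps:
$x{\left(j,O \right)} = \frac{O}{2} + \frac{O j}{2}$ ($x{\left(j,O \right)} = \frac{j O + O}{2} = \frac{O j + O}{2} = \frac{O + O j}{2} = \frac{O}{2} + \frac{O j}{2}$)
$\left(-35\right) 14 + \frac{32 + x{\left(-8,1 \right)}}{24 - 25} = \left(-35\right) 14 + \frac{32 + \frac{1}{2} \cdot 1 \left(1 - 8\right)}{24 - 25} = -490 + \frac{32 + \frac{1}{2} \cdot 1 \left(-7\right)}{-1} = -490 + \left(32 - \frac{7}{2}\right) \left(-1\right) = -490 + \frac{57}{2} \left(-1\right) = -490 - \frac{57}{2} = - \frac{1037}{2}$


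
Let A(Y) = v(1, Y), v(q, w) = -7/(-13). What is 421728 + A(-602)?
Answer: 5482471/13 ≈ 4.2173e+5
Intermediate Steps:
v(q, w) = 7/13 (v(q, w) = -7*(-1/13) = 7/13)
A(Y) = 7/13
421728 + A(-602) = 421728 + 7/13 = 5482471/13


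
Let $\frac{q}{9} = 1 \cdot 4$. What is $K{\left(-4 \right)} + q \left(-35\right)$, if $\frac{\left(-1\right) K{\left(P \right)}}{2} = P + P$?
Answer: $-1244$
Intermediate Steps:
$K{\left(P \right)} = - 4 P$ ($K{\left(P \right)} = - 2 \left(P + P\right) = - 2 \cdot 2 P = - 4 P$)
$q = 36$ ($q = 9 \cdot 1 \cdot 4 = 9 \cdot 4 = 36$)
$K{\left(-4 \right)} + q \left(-35\right) = \left(-4\right) \left(-4\right) + 36 \left(-35\right) = 16 - 1260 = -1244$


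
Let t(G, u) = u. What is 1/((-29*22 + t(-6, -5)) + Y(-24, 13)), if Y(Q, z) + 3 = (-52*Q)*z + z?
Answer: 1/15591 ≈ 6.4140e-5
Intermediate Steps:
Y(Q, z) = -3 + z - 52*Q*z (Y(Q, z) = -3 + ((-52*Q)*z + z) = -3 + (-52*Q*z + z) = -3 + (z - 52*Q*z) = -3 + z - 52*Q*z)
1/((-29*22 + t(-6, -5)) + Y(-24, 13)) = 1/((-29*22 - 5) + (-3 + 13 - 52*(-24)*13)) = 1/((-638 - 5) + (-3 + 13 + 16224)) = 1/(-643 + 16234) = 1/15591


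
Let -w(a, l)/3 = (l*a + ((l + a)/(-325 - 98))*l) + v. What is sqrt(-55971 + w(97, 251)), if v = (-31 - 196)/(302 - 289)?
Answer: I*sqrt(47912064187)/611 ≈ 358.25*I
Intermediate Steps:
v = -227/13 ≈ -17.462
w(a, l) = 681/13 - 3*a*l - 3*l*(-a/423 - l/423) (w(a, l) = -3*((l*a + ((l + a)/(-325 - 98))*l) - 227/13) = -3*((a*l + ((a + l)/(-423))*l) - 227/13) = -3*((a*l + ((a + l)*(-1/423))*l) - 227/13) = -3*((a*l + (-a/423 - l/423)*l) - 227/13) = -3*((a*l + l*(-a/423 - l/423)) - 227/13) = -3*(-227/13 + a*l + l*(-a/423 - l/423)) = 681/13 - 3*a*l - 3*l*(-a/423 - l/423))
sqrt(-55971 + w(97, 251)) = sqrt(-55971 + (681/13 + (1/141)*251**2 - 422/141*97*251)) = sqrt(-55971 + (681/13 + (1/141)*63001 - 10274434/141)) = sqrt(-55971 + (681/13 + 63001/141 - 10274434/141)) = sqrt(-55971 - 44217536/611) = sqrt(-78415817/611) = I*sqrt(47912064187)/611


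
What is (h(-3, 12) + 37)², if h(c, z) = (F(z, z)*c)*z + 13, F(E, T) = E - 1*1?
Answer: 119716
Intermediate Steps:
F(E, T) = -1 + E (F(E, T) = E - 1 = -1 + E)
h(c, z) = 13 + c*z*(-1 + z) (h(c, z) = ((-1 + z)*c)*z + 13 = (c*(-1 + z))*z + 13 = c*z*(-1 + z) + 13 = 13 + c*z*(-1 + z))
(h(-3, 12) + 37)² = ((13 - 3*12*(-1 + 12)) + 37)² = ((13 - 3*12*11) + 37)² = ((13 - 396) + 37)² = (-383 + 37)² = (-346)² = 119716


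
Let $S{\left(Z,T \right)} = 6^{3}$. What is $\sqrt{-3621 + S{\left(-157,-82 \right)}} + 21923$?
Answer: $21923 + i \sqrt{3405} \approx 21923.0 + 58.352 i$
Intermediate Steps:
$S{\left(Z,T \right)} = 216$
$\sqrt{-3621 + S{\left(-157,-82 \right)}} + 21923 = \sqrt{-3621 + 216} + 21923 = \sqrt{-3405} + 21923 = i \sqrt{3405} + 21923 = 21923 + i \sqrt{3405}$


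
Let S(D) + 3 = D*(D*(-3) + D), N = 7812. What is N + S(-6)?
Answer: 7737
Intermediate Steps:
S(D) = -3 - 2*D² (S(D) = -3 + D*(D*(-3) + D) = -3 + D*(-3*D + D) = -3 + D*(-2*D) = -3 - 2*D²)
N + S(-6) = 7812 + (-3 - 2*(-6)²) = 7812 + (-3 - 2*36) = 7812 + (-3 - 72) = 7812 - 75 = 7737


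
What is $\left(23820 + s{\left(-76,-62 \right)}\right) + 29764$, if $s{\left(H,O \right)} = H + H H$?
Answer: $59284$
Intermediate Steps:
$s{\left(H,O \right)} = H + H^{2}$
$\left(23820 + s{\left(-76,-62 \right)}\right) + 29764 = \left(23820 - 76 \left(1 - 76\right)\right) + 29764 = \left(23820 - -5700\right) + 29764 = \left(23820 + 5700\right) + 29764 = 29520 + 29764 = 59284$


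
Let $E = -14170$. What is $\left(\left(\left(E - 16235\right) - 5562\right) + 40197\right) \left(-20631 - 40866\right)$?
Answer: $-260132310$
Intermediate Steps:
$\left(\left(\left(E - 16235\right) - 5562\right) + 40197\right) \left(-20631 - 40866\right) = \left(\left(\left(-14170 - 16235\right) - 5562\right) + 40197\right) \left(-20631 - 40866\right) = \left(\left(-30405 - 5562\right) + 40197\right) \left(-61497\right) = \left(-35967 + 40197\right) \left(-61497\right) = 4230 \left(-61497\right) = -260132310$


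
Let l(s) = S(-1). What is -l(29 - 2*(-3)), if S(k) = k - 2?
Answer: 3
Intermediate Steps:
S(k) = -2 + k
l(s) = -3 (l(s) = -2 - 1 = -3)
-l(29 - 2*(-3)) = -1*(-3) = 3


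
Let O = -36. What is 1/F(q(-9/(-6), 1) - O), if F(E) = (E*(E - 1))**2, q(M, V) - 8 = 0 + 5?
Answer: 1/5531904 ≈ 1.8077e-7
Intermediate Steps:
q(M, V) = 13 (q(M, V) = 8 + (0 + 5) = 8 + 5 = 13)
F(E) = E**2*(-1 + E)**2 (F(E) = (E*(-1 + E))**2 = E**2*(-1 + E)**2)
1/F(q(-9/(-6), 1) - O) = 1/((13 - 1*(-36))**2*(-1 + (13 - 1*(-36)))**2) = 1/((13 + 36)**2*(-1 + (13 + 36))**2) = 1/(49**2*(-1 + 49)**2) = 1/(2401*48**2) = 1/(2401*2304) = 1/5531904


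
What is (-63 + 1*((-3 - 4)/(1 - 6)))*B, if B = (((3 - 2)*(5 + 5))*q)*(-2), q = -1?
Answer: -1232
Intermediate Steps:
B = 20 (B = (((3 - 2)*(5 + 5))*(-1))*(-2) = ((1*10)*(-1))*(-2) = (10*(-1))*(-2) = -10*(-2) = 20)
(-63 + 1*((-3 - 4)/(1 - 6)))*B = (-63 + 1*((-3 - 4)/(1 - 6)))*20 = (-63 + 1*(-7/(-5)))*20 = (-63 + 1*(-7*(-1/5)))*20 = (-63 + 1*(7/5))*20 = (-63 + 7/5)*20 = -308/5*20 = -1232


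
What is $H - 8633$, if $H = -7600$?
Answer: $-16233$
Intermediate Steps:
$H - 8633 = -7600 - 8633 = -16233$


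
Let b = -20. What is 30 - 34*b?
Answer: 710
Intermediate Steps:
30 - 34*b = 30 - 34*(-20) = 30 + 680 = 710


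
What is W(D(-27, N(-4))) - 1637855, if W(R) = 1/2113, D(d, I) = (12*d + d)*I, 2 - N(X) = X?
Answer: -3460787614/2113 ≈ -1.6379e+6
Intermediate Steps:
N(X) = 2 - X
D(d, I) = 13*I*d (D(d, I) = (13*d)*I = 13*I*d)
W(R) = 1/2113
W(D(-27, N(-4))) - 1637855 = 1/2113 - 1637855 = -3460787614/2113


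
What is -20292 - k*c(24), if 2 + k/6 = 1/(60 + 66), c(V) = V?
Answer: -140036/7 ≈ -20005.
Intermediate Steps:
k = -251/21 (k = -12 + 6/(60 + 66) = -12 + 6/126 = -12 + 6*(1/126) = -12 + 1/21 = -251/21 ≈ -11.952)
-20292 - k*c(24) = -20292 - (-251)*24/21 = -20292 - 1*(-2008/7) = -20292 + 2008/7 = -140036/7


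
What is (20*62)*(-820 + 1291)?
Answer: 584040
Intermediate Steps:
(20*62)*(-820 + 1291) = 1240*471 = 584040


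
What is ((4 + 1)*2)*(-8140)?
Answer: -81400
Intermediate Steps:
((4 + 1)*2)*(-8140) = (5*2)*(-8140) = 10*(-8140) = -81400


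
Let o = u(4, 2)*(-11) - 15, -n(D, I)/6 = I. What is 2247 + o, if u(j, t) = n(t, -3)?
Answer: 2034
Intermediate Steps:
n(D, I) = -6*I
u(j, t) = 18 (u(j, t) = -6*(-3) = 18)
o = -213 (o = 18*(-11) - 15 = -198 - 15 = -213)
2247 + o = 2247 - 213 = 2034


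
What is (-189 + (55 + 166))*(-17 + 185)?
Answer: 5376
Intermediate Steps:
(-189 + (55 + 166))*(-17 + 185) = (-189 + 221)*168 = 32*168 = 5376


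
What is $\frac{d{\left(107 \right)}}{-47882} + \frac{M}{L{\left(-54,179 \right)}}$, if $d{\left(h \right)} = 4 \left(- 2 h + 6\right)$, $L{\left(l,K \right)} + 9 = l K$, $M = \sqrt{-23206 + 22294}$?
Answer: $\frac{416}{23941} - \frac{4 i \sqrt{57}}{9675} \approx 0.017376 - 0.0031214 i$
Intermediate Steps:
$M = 4 i \sqrt{57}$ ($M = \sqrt{-912} = 4 i \sqrt{57} \approx 30.199 i$)
$L{\left(l,K \right)} = -9 + K l$ ($L{\left(l,K \right)} = -9 + l K = -9 + K l$)
$d{\left(h \right)} = 24 - 8 h$ ($d{\left(h \right)} = 4 \left(6 - 2 h\right) = 24 - 8 h$)
$\frac{d{\left(107 \right)}}{-47882} + \frac{M}{L{\left(-54,179 \right)}} = \frac{24 - 856}{-47882} + \frac{4 i \sqrt{57}}{-9 + 179 \left(-54\right)} = \left(24 - 856\right) \left(- \frac{1}{47882}\right) + \frac{4 i \sqrt{57}}{-9 - 9666} = \left(-832\right) \left(- \frac{1}{47882}\right) + \frac{4 i \sqrt{57}}{-9675} = \frac{416}{23941} + 4 i \sqrt{57} \left(- \frac{1}{9675}\right) = \frac{416}{23941} - \frac{4 i \sqrt{57}}{9675}$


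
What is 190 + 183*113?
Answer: 20869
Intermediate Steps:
190 + 183*113 = 190 + 20679 = 20869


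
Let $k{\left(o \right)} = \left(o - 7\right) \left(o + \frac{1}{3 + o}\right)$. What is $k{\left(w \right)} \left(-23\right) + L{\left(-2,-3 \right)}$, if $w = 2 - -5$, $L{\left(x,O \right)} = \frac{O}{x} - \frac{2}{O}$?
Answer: $\frac{13}{6} \approx 2.1667$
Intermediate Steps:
$L{\left(x,O \right)} = - \frac{2}{O} + \frac{O}{x}$
$w = 7$ ($w = 2 + 5 = 7$)
$k{\left(o \right)} = \left(-7 + o\right) \left(o + \frac{1}{3 + o}\right)$
$k{\left(w \right)} \left(-23\right) + L{\left(-2,-3 \right)} = \frac{-7 + 7^{3} - 140 - 4 \cdot 7^{2}}{3 + 7} \left(-23\right) - \left(- \frac{3}{2} - \frac{2}{3}\right) = \frac{-7 + 343 - 140 - 196}{10} \left(-23\right) - - \frac{13}{6} = \frac{-7 + 343 - 140 - 196}{10} \left(-23\right) + \left(\frac{2}{3} + \frac{3}{2}\right) = \frac{1}{10} \cdot 0 \left(-23\right) + \frac{13}{6} = 0 \left(-23\right) + \frac{13}{6} = 0 + \frac{13}{6} = \frac{13}{6}$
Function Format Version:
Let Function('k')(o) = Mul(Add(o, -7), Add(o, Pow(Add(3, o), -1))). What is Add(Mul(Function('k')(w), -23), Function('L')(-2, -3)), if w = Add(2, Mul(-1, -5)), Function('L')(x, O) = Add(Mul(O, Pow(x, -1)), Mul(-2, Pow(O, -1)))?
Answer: Rational(13, 6) ≈ 2.1667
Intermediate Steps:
Function('L')(x, O) = Add(Mul(-2, Pow(O, -1)), Mul(O, Pow(x, -1)))
w = 7 (w = Add(2, 5) = 7)
Function('k')(o) = Mul(Add(-7, o), Add(o, Pow(Add(3, o), -1)))
Add(Mul(Function('k')(w), -23), Function('L')(-2, -3)) = Add(Mul(Mul(Pow(Add(3, 7), -1), Add(-7, Pow(7, 3), Mul(-20, 7), Mul(-4, Pow(7, 2)))), -23), Add(Mul(-2, Pow(-3, -1)), Mul(-3, Pow(-2, -1)))) = Add(Mul(Mul(Pow(10, -1), Add(-7, 343, -140, Mul(-4, 49))), -23), Add(Mul(-2, Rational(-1, 3)), Mul(-3, Rational(-1, 2)))) = Add(Mul(Mul(Rational(1, 10), Add(-7, 343, -140, -196)), -23), Add(Rational(2, 3), Rational(3, 2))) = Add(Mul(Mul(Rational(1, 10), 0), -23), Rational(13, 6)) = Add(Mul(0, -23), Rational(13, 6)) = Add(0, Rational(13, 6)) = Rational(13, 6)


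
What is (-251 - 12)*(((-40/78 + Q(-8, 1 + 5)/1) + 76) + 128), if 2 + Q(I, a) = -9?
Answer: -1974341/39 ≈ -50624.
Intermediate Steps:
Q(I, a) = -11 (Q(I, a) = -2 - 9 = -11)
(-251 - 12)*(((-40/78 + Q(-8, 1 + 5)/1) + 76) + 128) = (-251 - 12)*(((-40/78 - 11/1) + 76) + 128) = -263*(((-40*1/78 - 11*1) + 76) + 128) = -263*(((-20/39 - 11) + 76) + 128) = -263*((-449/39 + 76) + 128) = -263*(2515/39 + 128) = -263*7507/39 = -1974341/39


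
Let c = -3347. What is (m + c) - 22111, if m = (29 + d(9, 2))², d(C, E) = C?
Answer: -24014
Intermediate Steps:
m = 1444 (m = (29 + 9)² = 38² = 1444)
(m + c) - 22111 = (1444 - 3347) - 22111 = -1903 - 22111 = -24014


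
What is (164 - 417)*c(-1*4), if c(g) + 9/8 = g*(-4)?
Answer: -30107/8 ≈ -3763.4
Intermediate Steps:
c(g) = -9/8 - 4*g (c(g) = -9/8 + g*(-4) = -9/8 - 4*g)
(164 - 417)*c(-1*4) = (164 - 417)*(-9/8 - (-4)*4) = -253*(-9/8 - 4*(-4)) = -253*(-9/8 + 16) = -253*119/8 = -30107/8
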